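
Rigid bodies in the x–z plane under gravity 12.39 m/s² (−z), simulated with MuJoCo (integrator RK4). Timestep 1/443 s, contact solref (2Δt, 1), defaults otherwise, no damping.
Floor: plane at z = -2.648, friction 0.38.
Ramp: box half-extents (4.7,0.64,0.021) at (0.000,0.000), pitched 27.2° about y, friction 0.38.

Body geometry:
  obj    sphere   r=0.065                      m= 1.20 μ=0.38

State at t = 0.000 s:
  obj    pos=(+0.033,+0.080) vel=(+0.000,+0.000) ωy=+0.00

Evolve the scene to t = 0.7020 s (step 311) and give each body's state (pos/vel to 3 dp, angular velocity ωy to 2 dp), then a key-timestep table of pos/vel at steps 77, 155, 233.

State at t = 0.7020 s:
  obj    pos=(+0.920,-0.376) vel=(+2.526,-1.298) ωy=+43.69

Key-timestep trajectory:
   step    t(s)  obj.x    obj.z    obj.vx   obj.vz 
     77  0.1738   +0.087  +0.052  +0.625  -0.321
    155  0.3499   +0.253  -0.033  +1.259  -0.647
    233  0.5260   +0.531  -0.176  +1.892  -0.973


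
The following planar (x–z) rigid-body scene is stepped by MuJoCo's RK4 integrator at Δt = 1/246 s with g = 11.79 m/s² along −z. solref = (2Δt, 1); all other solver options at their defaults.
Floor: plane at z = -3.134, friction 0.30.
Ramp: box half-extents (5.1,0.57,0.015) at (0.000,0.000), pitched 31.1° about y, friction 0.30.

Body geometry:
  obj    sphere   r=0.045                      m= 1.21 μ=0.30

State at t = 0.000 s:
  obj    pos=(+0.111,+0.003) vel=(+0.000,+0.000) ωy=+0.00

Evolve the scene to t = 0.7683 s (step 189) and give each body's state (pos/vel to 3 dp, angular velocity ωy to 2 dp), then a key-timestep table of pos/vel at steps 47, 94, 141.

State at t = 0.7683 s:
  obj    pos=(+1.211,-0.660) vel=(+2.862,-1.726) ωy=+74.25

Key-timestep trajectory:
   step    t(s)  obj.x    obj.z    obj.vx   obj.vz 
     47  0.1911   +0.179  -0.038  +0.712  -0.429
     94  0.3821   +0.383  -0.161  +1.423  -0.859
    141  0.5732   +0.723  -0.366  +2.135  -1.288


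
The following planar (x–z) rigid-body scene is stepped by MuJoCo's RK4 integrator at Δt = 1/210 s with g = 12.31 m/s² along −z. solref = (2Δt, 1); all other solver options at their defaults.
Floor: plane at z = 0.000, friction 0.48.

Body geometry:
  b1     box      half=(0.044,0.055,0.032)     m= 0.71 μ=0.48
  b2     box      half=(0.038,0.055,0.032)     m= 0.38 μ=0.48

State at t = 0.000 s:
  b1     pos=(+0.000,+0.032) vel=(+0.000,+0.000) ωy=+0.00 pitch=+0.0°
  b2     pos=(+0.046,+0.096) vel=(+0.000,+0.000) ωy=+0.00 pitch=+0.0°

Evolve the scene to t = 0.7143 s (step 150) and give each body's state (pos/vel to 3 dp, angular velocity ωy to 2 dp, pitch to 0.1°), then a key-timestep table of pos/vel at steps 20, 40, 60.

State at t = 0.7143 s:
  b1     pos=(+0.000,+0.032) vel=(+0.000,+0.000) ωy=+0.00 pitch=+0.0°
  b2     pos=(+0.086,+0.038) vel=(+0.000,+0.000) ωy=+0.00 pitch=+90.0°

Key-timestep trajectory:
   step    t(s)  b1.x    b1.z    b1.vx   b1.vz   b2.x    b2.z    b2.vx   b2.vz 
     20  0.0952   +0.000  +0.032  +0.000  +0.000   +0.048  +0.096  +0.054  -0.007
     40  0.1905   +0.000  +0.032  +0.000  +0.000   +0.059  +0.092  +0.201  -0.127
     60  0.2857   +0.000  +0.032  +0.000  +0.000   +0.085  +0.048  +0.287  -0.981


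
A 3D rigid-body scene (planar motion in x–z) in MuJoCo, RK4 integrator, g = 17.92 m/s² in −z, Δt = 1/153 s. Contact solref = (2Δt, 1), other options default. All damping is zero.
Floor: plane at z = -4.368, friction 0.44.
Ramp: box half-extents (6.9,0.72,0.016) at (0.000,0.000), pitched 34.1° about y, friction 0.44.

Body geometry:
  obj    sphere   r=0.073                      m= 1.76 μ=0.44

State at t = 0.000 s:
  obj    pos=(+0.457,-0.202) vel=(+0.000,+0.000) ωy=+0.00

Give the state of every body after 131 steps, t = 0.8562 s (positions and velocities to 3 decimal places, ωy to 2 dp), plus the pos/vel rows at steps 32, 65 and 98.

State at t = 0.8562 s:
  obj    pos=(+2.635,-1.677) vel=(+5.088,-3.445) ωy=+84.15

Key-timestep trajectory:
   step    t(s)  obj.x    obj.z    obj.vx   obj.vz 
     32  0.2092   +0.587  -0.290  +1.243  -0.842
     65  0.4248   +0.993  -0.565  +2.525  -1.709
     98  0.6405   +1.676  -1.027  +3.806  -2.577


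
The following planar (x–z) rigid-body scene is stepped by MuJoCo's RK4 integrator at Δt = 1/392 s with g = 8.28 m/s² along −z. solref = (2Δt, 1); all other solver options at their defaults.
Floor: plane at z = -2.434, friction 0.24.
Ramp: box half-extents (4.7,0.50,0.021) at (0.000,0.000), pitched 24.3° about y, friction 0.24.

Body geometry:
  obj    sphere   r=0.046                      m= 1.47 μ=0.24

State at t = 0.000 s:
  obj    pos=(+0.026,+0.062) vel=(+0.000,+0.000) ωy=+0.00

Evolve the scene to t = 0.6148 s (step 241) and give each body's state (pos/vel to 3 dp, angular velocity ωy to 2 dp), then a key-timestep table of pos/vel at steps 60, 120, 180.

State at t = 0.6148 s:
  obj    pos=(+0.445,-0.128) vel=(+1.364,-0.616) ωy=+32.52

Key-timestep trajectory:
   step    t(s)  obj.x    obj.z    obj.vx   obj.vz 
     60  0.1531   +0.052  +0.050  +0.340  -0.153
    120  0.3061   +0.130  +0.015  +0.679  -0.307
    180  0.4592   +0.260  -0.044  +1.019  -0.460


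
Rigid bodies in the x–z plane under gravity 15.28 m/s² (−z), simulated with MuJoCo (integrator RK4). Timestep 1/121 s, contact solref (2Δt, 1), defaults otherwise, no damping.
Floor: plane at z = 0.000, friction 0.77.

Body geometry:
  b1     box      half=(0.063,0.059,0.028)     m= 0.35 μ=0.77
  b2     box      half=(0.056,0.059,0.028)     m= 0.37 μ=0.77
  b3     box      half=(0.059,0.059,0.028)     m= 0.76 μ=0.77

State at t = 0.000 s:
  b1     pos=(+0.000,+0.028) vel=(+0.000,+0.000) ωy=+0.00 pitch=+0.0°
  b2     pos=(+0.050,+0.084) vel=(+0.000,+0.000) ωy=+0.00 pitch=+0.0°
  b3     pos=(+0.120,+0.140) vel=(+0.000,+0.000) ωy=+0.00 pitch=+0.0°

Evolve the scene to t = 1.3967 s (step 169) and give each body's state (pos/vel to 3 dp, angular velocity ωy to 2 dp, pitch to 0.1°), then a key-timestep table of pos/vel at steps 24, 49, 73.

State at t = 1.3967 s:
  b1     pos=(+0.000,+0.028) vel=(+0.000,+0.000) ωy=+0.00 pitch=+0.0°
  b2     pos=(+0.099,+0.056) vel=(+0.000,+0.000) ωy=+0.00 pitch=+90.0°
  b3     pos=(+0.216,+0.059) vel=(+0.000,+0.000) ωy=+0.00 pitch=+90.0°

Key-timestep trajectory:
   step    t(s)  b1.x    b1.z    b1.vx   b1.vz   b2.x    b2.z    b2.vx   b2.vz   b3.x    b3.z    b3.vx   b3.vz 
     24  0.1983   +0.000  +0.028  +0.000  +0.001   +0.091  +0.067  +0.376  -0.702   +0.178  +0.060  +0.094  +0.174
     49  0.4050   +0.000  +0.028  +0.000  +0.000   +0.099  +0.056  +0.000  +0.000   +0.202  +0.064  +0.208  -0.045
     73  0.6033   +0.000  +0.028  +0.000  +0.000   +0.099  +0.056  +0.000  +0.000   +0.212  +0.060  -0.029  +0.041


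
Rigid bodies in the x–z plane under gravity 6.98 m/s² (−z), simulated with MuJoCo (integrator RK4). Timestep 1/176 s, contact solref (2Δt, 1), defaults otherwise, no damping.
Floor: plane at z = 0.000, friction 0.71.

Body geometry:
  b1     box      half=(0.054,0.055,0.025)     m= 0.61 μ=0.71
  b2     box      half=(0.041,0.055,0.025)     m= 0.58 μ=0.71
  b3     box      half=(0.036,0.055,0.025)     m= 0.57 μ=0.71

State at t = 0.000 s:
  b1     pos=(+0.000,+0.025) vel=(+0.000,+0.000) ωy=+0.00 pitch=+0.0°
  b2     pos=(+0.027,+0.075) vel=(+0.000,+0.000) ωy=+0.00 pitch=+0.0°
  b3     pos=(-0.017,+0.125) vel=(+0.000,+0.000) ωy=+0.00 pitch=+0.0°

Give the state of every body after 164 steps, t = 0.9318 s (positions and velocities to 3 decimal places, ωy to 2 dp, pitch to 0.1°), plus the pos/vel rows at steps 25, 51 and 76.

State at t = 0.9318 s:
  b1     pos=(+0.000,+0.025) vel=(+0.000,+0.000) ωy=+0.00 pitch=+0.0°
  b2     pos=(+0.027,+0.075) vel=(+0.000,+0.000) ωy=+0.00 pitch=+0.0°
  b3     pos=(-0.104,+0.025) vel=(+0.000,+0.000) ωy=+0.00 pitch=+180.0°

Key-timestep trajectory:
   step    t(s)  b1.x    b1.z    b1.vx   b1.vz   b2.x    b2.z    b2.vx   b2.vz   b3.x    b3.z    b3.vx   b3.vz 
     25  0.1420   +0.000  +0.025  +0.000  +0.000   +0.027  +0.075  +0.001  +0.000   -0.022  +0.124  -0.084  -0.028
     51  0.2898   +0.000  +0.025  +0.000  +0.000   +0.027  +0.075  +0.000  +0.000   -0.044  +0.094  -0.177  -0.574
     76  0.4318   +0.000  +0.025  +0.000  +0.000   +0.027  +0.075  +0.000  +0.000   -0.092  +0.060  -0.354  -0.585


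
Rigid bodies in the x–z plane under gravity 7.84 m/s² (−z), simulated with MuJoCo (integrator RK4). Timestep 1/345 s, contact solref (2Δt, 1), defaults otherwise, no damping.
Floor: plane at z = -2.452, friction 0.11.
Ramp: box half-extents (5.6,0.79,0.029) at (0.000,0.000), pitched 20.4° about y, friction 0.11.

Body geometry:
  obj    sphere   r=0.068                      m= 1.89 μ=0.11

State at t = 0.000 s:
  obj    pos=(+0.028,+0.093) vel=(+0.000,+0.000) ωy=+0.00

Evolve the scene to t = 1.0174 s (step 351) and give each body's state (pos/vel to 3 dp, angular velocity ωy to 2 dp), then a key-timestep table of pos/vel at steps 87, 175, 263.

State at t = 1.0174 s:
  obj    pos=(+0.975,-0.259) vel=(+1.862,-0.692) ωy=+29.20

Key-timestep trajectory:
   step    t(s)  obj.x    obj.z    obj.vx   obj.vz 
     87  0.2522   +0.086  +0.071  +0.461  -0.172
    175  0.5072   +0.263  +0.006  +0.928  -0.345
    263  0.7623   +0.560  -0.105  +1.395  -0.519


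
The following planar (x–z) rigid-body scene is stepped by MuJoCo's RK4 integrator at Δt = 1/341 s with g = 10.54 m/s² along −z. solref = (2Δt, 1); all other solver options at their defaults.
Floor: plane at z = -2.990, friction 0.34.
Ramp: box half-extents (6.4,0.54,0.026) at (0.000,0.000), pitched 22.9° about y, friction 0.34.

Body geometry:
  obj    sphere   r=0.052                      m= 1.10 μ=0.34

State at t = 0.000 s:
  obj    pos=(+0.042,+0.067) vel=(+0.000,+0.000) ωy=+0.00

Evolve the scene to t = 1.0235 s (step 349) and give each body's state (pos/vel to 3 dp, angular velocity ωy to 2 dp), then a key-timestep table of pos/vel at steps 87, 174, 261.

State at t = 1.0235 s:
  obj    pos=(+1.455,-0.530) vel=(+2.762,-1.167) ωy=+57.65

Key-timestep trajectory:
   step    t(s)  obj.x    obj.z    obj.vx   obj.vz 
     87  0.2551   +0.130  +0.030  +0.689  -0.291
    174  0.5103   +0.393  -0.081  +1.377  -0.582
    261  0.7654   +0.833  -0.267  +2.066  -0.873


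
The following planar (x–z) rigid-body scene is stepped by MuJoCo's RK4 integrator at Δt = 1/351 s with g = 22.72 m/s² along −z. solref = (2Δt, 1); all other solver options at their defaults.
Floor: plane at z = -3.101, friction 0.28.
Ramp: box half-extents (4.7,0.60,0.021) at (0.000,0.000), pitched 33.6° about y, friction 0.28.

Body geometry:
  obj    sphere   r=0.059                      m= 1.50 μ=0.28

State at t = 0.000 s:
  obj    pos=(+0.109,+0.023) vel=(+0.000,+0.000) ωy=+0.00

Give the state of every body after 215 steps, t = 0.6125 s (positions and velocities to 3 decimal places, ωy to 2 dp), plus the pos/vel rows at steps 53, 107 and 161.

State at t = 0.6125 s:
  obj    pos=(+1.513,-0.909) vel=(+4.582,-3.044) ωy=+93.21

Key-timestep trajectory:
   step    t(s)  obj.x    obj.z    obj.vx   obj.vz 
     53  0.1510   +0.195  -0.033  +1.130  -0.751
    107  0.3048   +0.457  -0.208  +2.281  -1.515
    161  0.4587   +0.896  -0.499  +3.431  -2.280


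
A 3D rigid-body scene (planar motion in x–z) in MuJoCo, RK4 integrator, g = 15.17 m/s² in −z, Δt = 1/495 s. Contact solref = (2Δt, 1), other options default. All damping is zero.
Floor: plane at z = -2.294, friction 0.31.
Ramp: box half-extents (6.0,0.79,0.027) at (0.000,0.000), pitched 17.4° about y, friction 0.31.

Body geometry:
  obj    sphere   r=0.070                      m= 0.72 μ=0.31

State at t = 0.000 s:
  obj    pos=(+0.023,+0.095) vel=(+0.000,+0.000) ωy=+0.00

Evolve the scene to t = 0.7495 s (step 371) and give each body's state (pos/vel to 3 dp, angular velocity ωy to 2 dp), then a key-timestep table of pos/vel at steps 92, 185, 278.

State at t = 0.7495 s:
  obj    pos=(+0.891,-0.178) vel=(+2.318,-0.726) ωy=+34.69

Key-timestep trajectory:
   step    t(s)  obj.x    obj.z    obj.vx   obj.vz 
     92  0.1859   +0.076  +0.078  +0.575  -0.180
    185  0.3737   +0.239  +0.027  +1.156  -0.362
    278  0.5616   +0.511  -0.058  +1.737  -0.544


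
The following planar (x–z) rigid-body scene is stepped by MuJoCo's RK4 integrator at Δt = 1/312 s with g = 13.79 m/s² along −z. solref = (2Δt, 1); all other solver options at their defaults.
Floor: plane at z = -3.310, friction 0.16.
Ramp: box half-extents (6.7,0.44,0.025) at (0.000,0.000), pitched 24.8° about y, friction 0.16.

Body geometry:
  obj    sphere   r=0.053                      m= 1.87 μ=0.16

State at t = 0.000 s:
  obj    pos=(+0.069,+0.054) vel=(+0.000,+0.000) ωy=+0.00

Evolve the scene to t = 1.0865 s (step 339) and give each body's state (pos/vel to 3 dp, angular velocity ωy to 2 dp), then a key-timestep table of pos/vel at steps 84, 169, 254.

State at t = 1.0865 s:
  obj    pos=(+2.283,-0.969) vel=(+4.075,-1.883) ωy=+84.69

Key-timestep trajectory:
   step    t(s)  obj.x    obj.z    obj.vx   obj.vz 
     84  0.2692   +0.205  -0.009  +1.010  -0.467
    169  0.5417   +0.619  -0.200  +2.032  -0.939
    254  0.8141   +1.312  -0.520  +3.054  -1.411


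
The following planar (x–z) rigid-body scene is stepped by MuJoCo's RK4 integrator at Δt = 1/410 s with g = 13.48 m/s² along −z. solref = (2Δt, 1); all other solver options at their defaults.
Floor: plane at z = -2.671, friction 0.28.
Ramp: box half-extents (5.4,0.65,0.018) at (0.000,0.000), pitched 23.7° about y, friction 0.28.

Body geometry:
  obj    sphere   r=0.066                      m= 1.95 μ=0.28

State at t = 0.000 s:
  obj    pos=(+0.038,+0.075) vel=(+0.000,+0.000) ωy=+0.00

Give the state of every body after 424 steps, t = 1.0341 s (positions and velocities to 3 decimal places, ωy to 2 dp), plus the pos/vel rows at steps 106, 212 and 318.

State at t = 1.0341 s:
  obj    pos=(+1.933,-0.757) vel=(+3.665,-1.609) ωy=+60.64

Key-timestep trajectory:
   step    t(s)  obj.x    obj.z    obj.vx   obj.vz 
    106  0.2585   +0.156  +0.023  +0.916  -0.402
    212  0.5171   +0.512  -0.133  +1.832  -0.804
    318  0.7756   +1.104  -0.393  +2.749  -1.207


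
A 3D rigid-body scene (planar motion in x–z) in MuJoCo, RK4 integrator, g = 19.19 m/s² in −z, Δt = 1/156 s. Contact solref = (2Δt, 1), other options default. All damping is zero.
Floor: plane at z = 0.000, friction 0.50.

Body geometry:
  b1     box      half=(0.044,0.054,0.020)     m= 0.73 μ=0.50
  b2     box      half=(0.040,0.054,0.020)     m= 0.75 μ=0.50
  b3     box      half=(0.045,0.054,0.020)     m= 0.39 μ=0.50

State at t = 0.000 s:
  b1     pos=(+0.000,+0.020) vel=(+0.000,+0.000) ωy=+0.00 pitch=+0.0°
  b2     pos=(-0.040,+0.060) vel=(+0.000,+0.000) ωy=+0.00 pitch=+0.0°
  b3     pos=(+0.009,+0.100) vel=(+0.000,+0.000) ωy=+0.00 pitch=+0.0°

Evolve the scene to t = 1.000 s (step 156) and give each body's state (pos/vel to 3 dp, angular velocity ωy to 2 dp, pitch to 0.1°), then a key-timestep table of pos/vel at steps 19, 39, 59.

State at t = 1.000 s:
  b1     pos=(+0.000,+0.020) vel=(+0.000,+0.000) ωy=+0.00 pitch=+0.0°
  b2     pos=(-0.040,+0.060) vel=(+0.000,+0.000) ωy=+0.00 pitch=-0.1°
  b3     pos=(+0.112,+0.020) vel=(+0.000,+0.000) ωy=+0.00 pitch=+180.0°

Key-timestep trajectory:
   step    t(s)  b1.x    b1.z    b1.vx   b1.vz   b2.x    b2.z    b2.vx   b2.vz   b3.x    b3.z    b3.vx   b3.vz 
     19  0.1218   +0.000  +0.020  +0.000  +0.000   -0.040  +0.060  +0.000  +0.000   +0.026  +0.085  +0.184  +0.158
     39  0.2500   +0.000  +0.020  +0.000  +0.000   -0.040  +0.060  +0.000  +0.000   +0.049  +0.086  +0.288  -0.098
     59  0.3782   +0.000  +0.020  +0.000  +0.000   -0.040  +0.060  +0.000  +0.000   +0.112  +0.016  +0.589  -0.908


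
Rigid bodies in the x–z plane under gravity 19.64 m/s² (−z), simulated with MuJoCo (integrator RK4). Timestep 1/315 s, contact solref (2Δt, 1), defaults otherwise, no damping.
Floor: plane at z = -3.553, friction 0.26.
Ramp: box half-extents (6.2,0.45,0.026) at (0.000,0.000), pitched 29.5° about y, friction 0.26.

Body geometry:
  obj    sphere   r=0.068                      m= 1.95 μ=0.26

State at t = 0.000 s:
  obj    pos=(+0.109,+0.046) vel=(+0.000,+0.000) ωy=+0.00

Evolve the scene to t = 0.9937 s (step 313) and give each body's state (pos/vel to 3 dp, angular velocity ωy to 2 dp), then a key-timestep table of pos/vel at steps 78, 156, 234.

State at t = 0.9937 s:
  obj    pos=(+3.078,-1.633) vel=(+5.974,-3.380) ωy=+100.93

Key-timestep trajectory:
   step    t(s)  obj.x    obj.z    obj.vx   obj.vz 
     78  0.2476   +0.294  -0.058  +1.489  -0.842
    156  0.4952   +0.847  -0.371  +2.978  -1.685
    234  0.7429   +1.768  -0.892  +4.467  -2.527


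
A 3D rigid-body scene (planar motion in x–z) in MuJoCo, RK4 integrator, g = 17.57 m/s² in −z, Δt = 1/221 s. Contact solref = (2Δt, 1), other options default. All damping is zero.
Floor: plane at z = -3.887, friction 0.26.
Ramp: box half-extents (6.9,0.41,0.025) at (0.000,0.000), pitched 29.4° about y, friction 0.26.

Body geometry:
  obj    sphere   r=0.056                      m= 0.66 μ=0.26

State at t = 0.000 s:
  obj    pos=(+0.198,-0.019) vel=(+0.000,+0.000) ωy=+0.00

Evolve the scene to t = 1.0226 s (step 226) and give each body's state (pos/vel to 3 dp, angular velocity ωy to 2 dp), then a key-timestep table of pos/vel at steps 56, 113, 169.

State at t = 1.0226 s:
  obj    pos=(+3.005,-1.600) vel=(+5.489,-3.093) ωy=+112.48

Key-timestep trajectory:
   step    t(s)  obj.x    obj.z    obj.vx   obj.vz 
     56  0.2534   +0.371  -0.116  +1.360  -0.767
    113  0.5113   +0.900  -0.414  +2.745  -1.547
    169  0.7647   +1.768  -0.903  +4.105  -2.313


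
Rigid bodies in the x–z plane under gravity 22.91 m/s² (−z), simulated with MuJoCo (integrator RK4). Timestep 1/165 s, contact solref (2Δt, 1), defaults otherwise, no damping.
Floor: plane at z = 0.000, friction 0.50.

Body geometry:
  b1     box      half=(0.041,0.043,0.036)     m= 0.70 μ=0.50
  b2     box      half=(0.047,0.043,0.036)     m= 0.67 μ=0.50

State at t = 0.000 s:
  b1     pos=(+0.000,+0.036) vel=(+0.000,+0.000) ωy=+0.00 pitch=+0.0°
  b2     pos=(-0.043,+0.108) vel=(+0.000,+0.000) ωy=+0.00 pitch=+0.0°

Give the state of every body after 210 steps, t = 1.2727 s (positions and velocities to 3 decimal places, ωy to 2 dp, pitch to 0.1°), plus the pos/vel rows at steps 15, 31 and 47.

State at t = 1.2727 s:
  b1     pos=(+0.000,+0.036) vel=(+0.000,+0.000) ωy=+0.00 pitch=+0.0°
  b2     pos=(-0.089,+0.047) vel=(+0.000,+0.000) ωy=+0.00 pitch=-90.0°

Key-timestep trajectory:
   step    t(s)  b1.x    b1.z    b1.vx   b1.vz   b2.x    b2.z    b2.vx   b2.vz 
     15  0.0909   +0.000  +0.036  +0.000  +0.000   -0.046  +0.108  -0.091  -0.012
     31  0.1879   +0.000  +0.036  +0.001  +0.000   -0.068  +0.095  -0.382  -0.445
     47  0.2848   +0.000  +0.036  +0.000  +0.000   -0.092  +0.047  +0.173  +0.020


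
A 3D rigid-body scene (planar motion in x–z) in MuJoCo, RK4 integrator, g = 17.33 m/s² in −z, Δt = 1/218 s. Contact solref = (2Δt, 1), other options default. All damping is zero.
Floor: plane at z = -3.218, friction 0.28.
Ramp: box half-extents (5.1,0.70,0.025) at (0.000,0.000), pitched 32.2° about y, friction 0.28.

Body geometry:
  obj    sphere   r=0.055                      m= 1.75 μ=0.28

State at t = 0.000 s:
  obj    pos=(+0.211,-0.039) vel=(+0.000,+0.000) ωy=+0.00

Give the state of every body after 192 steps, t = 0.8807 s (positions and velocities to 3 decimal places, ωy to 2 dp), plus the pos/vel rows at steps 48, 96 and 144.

State at t = 0.8807 s:
  obj    pos=(+2.376,-1.402) vel=(+4.916,-3.096) ωy=+105.60

Key-timestep trajectory:
   step    t(s)  obj.x    obj.z    obj.vx   obj.vz 
     48  0.2202   +0.347  -0.124  +1.229  -0.774
     96  0.4404   +0.753  -0.379  +2.458  -1.548
    144  0.6606   +1.429  -0.805  +3.687  -2.322


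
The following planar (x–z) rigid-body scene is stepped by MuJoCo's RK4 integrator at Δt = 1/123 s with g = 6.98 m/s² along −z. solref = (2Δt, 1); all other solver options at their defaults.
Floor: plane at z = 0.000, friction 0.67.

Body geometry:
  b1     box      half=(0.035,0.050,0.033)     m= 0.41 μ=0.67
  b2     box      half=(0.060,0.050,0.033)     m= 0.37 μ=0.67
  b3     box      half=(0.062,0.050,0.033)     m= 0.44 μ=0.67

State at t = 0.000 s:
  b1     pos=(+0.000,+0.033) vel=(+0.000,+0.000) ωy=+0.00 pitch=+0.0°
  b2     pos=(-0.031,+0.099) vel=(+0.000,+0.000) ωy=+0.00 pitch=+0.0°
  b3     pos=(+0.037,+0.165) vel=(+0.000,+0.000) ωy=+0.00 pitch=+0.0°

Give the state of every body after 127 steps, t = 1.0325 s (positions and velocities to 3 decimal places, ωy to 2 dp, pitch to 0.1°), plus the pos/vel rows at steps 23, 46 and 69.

State at t = 1.0325 s:
  b1     pos=(-0.004,+0.033) vel=(+0.000,+0.000) ωy=+0.00 pitch=+0.0°
  b2     pos=(-0.034,+0.099) vel=(+0.000,+0.000) ωy=+0.00 pitch=-0.1°
  b3     pos=(+0.065,+0.062) vel=(+0.000,+0.000) ωy=+0.00 pitch=+90.0°

Key-timestep trajectory:
   step    t(s)  b1.x    b1.z    b1.vx   b1.vz   b2.x    b2.z    b2.vx   b2.vz   b3.x    b3.z    b3.vx   b3.vz 
     23  0.1870   +0.000  +0.033  +0.000  +0.000   -0.031  +0.099  -0.001  +0.000   +0.050  +0.158  +0.156  -0.115
     46  0.3740   -0.001  +0.033  -0.120  +0.019   -0.032  +0.099  -0.064  +0.000   +0.082  +0.062  +0.013  +0.044
     69  0.5610   -0.004  +0.033  +0.000  +0.000   -0.035  +0.099  +0.019  -0.002   +0.067  +0.063  -0.176  -0.097


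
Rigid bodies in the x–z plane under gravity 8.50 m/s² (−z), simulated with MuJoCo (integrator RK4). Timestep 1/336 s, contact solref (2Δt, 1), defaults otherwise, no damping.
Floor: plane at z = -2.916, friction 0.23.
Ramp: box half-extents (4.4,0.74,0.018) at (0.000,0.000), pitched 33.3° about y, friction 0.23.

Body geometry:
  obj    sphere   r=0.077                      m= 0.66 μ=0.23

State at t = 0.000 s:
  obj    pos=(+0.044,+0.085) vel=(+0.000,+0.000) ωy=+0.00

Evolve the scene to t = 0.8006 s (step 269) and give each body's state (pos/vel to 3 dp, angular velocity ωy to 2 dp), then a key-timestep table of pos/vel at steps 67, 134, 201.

State at t = 0.8006 s:
  obj    pos=(+0.937,-0.502) vel=(+2.231,-1.465) ωy=+34.65

Key-timestep trajectory:
   step    t(s)  obj.x    obj.z    obj.vx   obj.vz 
     67  0.1994   +0.099  +0.048  +0.556  -0.365
    134  0.3988   +0.266  -0.061  +1.111  -0.730
    201  0.5982   +0.543  -0.243  +1.667  -1.095


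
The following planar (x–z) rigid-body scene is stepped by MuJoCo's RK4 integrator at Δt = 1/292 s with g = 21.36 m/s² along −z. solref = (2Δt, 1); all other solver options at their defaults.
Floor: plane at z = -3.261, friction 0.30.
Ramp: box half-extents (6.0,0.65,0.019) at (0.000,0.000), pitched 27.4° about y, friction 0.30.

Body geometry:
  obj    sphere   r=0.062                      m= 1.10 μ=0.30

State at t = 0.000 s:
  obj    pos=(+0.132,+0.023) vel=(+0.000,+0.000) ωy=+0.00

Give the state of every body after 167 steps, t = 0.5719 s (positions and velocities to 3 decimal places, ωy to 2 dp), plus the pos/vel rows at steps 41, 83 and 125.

State at t = 0.5719 s:
  obj    pos=(+1.152,-0.506) vel=(+3.565,-1.848) ωy=+64.76

Key-timestep trajectory:
   step    t(s)  obj.x    obj.z    obj.vx   obj.vz 
     41  0.1404   +0.193  -0.009  +0.875  -0.454
     83  0.2842   +0.384  -0.108  +1.772  -0.919
    125  0.4281   +0.703  -0.273  +2.669  -1.383


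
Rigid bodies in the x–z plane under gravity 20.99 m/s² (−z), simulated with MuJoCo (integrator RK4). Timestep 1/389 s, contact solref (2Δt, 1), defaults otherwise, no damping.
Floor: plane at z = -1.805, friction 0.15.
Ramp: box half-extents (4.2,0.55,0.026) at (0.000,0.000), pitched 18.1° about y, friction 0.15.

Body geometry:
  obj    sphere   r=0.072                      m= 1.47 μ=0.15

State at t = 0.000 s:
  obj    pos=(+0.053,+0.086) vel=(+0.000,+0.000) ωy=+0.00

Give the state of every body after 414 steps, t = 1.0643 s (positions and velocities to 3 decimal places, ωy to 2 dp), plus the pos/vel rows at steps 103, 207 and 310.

State at t = 1.0643 s:
  obj    pos=(+2.561,-0.734) vel=(+4.712,-1.540) ωy=+68.84

Key-timestep trajectory:
   step    t(s)  obj.x    obj.z    obj.vx   obj.vz 
    103  0.2648   +0.208  +0.035  +1.172  -0.383
    207  0.5321   +0.680  -0.119  +2.356  -0.770
    310  0.7969   +1.459  -0.374  +3.528  -1.153


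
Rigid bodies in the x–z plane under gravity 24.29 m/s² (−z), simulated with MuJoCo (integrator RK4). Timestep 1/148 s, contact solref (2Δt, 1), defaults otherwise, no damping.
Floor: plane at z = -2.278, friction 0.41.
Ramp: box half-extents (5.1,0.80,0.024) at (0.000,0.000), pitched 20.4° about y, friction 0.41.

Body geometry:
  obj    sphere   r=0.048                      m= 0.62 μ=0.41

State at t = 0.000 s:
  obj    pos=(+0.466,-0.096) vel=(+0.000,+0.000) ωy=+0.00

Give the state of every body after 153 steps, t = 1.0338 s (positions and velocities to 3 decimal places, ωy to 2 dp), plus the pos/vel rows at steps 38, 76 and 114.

State at t = 1.0338 s:
  obj    pos=(+3.494,-1.223) vel=(+5.859,-2.179) ωy=+130.24

Key-timestep trajectory:
   step    t(s)  obj.x    obj.z    obj.vx   obj.vz 
     38  0.2568   +0.653  -0.166  +1.455  -0.541
     76  0.5135   +1.213  -0.374  +2.910  -1.082
    114  0.7703   +2.147  -0.722  +4.365  -1.623


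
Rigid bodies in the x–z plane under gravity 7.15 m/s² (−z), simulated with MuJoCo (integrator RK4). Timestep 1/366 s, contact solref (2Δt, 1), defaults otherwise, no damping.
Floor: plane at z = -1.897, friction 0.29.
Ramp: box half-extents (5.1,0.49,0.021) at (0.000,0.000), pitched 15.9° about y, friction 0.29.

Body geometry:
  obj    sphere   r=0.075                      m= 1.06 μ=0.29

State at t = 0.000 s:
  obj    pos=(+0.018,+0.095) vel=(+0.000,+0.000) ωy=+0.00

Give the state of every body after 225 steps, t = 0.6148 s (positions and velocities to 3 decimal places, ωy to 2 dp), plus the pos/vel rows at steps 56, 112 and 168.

State at t = 0.6148 s:
  obj    pos=(+0.272,+0.022) vel=(+0.827,-0.236) ωy=+11.47

Key-timestep trajectory:
   step    t(s)  obj.x    obj.z    obj.vx   obj.vz 
     56  0.1530   +0.034  +0.090  +0.206  -0.059
    112  0.3060   +0.081  +0.077  +0.412  -0.117
    168  0.4590   +0.160  +0.054  +0.618  -0.176


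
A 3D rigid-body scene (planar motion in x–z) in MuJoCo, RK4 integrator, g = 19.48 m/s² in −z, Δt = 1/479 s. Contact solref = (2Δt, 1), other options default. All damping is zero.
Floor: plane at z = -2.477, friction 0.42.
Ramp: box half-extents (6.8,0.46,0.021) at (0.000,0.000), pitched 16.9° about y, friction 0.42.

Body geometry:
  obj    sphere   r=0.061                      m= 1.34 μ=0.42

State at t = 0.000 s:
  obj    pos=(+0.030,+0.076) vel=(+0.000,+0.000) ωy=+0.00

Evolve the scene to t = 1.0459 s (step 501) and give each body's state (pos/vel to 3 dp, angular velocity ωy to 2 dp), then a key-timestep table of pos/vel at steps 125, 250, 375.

State at t = 1.0459 s:
  obj    pos=(+2.147,-0.567) vel=(+4.048,-1.230) ωy=+69.35

Key-timestep trajectory:
   step    t(s)  obj.x    obj.z    obj.vx   obj.vz 
    125  0.2610   +0.162  +0.036  +1.010  -0.307
    250  0.5219   +0.557  -0.084  +2.020  -0.614
    375  0.7829   +1.216  -0.284  +3.030  -0.921


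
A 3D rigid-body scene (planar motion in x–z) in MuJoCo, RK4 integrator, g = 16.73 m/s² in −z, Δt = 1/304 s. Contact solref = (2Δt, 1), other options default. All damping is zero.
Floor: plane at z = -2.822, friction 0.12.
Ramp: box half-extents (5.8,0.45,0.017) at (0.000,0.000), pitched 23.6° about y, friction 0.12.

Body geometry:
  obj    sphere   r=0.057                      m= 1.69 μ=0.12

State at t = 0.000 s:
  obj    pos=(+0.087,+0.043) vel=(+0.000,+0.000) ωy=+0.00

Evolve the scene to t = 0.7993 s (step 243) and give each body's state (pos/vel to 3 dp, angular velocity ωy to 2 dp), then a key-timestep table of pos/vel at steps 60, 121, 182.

State at t = 0.7993 s:
  obj    pos=(+1.510,-0.579) vel=(+3.557,-1.565) ωy=+64.37

Key-timestep trajectory:
   step    t(s)  obj.x    obj.z    obj.vx   obj.vz 
     60  0.1974   +0.174  +0.005  +0.880  -0.384
    121  0.3980   +0.440  -0.112  +1.769  -0.787
    182  0.5987   +0.885  -0.306  +2.668  -1.159


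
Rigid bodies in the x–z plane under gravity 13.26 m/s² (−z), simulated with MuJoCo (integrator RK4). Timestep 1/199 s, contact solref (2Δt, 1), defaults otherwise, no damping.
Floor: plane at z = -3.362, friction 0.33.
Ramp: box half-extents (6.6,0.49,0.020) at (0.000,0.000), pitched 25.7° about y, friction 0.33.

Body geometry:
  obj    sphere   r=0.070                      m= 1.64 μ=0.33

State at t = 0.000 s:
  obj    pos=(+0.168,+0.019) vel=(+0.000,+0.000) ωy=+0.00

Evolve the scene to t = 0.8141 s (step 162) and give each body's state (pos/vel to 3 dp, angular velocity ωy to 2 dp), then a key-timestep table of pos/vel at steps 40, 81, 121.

State at t = 0.8141 s:
  obj    pos=(+1.395,-0.571) vel=(+3.013,-1.450) ωy=+47.76

Key-timestep trajectory:
   step    t(s)  obj.x    obj.z    obj.vx   obj.vz 
     40  0.2010   +0.243  -0.017  +0.744  -0.358
     81  0.4070   +0.475  -0.129  +1.507  -0.725
    121  0.6080   +0.852  -0.310  +2.251  -1.083


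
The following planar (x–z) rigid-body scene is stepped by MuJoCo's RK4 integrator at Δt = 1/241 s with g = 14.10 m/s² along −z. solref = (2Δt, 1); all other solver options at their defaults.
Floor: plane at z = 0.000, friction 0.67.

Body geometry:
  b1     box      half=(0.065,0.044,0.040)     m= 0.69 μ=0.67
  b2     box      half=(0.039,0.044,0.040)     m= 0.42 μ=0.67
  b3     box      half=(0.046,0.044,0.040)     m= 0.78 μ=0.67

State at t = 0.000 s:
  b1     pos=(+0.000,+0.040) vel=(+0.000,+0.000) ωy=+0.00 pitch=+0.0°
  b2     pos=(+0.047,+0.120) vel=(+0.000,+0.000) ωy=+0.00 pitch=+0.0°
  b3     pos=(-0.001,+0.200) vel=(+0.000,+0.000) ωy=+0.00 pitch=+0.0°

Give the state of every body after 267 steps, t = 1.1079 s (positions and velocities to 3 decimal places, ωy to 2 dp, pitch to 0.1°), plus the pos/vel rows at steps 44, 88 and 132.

State at t = 1.1079 s:
  b1     pos=(+0.000,+0.040) vel=(+0.000,+0.000) ωy=+0.00 pitch=+0.0°
  b2     pos=(+0.047,+0.120) vel=(+0.000,+0.000) ωy=+0.00 pitch=+0.0°
  b3     pos=(-0.119,+0.040) vel=(+0.000,+0.000) ωy=+0.00 pitch=+180.0°

Key-timestep trajectory:
   step    t(s)  b1.x    b1.z    b1.vx   b1.vz   b2.x    b2.z    b2.vx   b2.vz   b3.x    b3.z    b3.vx   b3.vz 
     44  0.1826   +0.000  +0.040  +0.000  +0.000   +0.047  +0.120  +0.000  +0.000   -0.035  +0.166  -0.325  -0.801
     88  0.3651   +0.000  +0.040  +0.000  +0.000   +0.047  +0.120  +0.000  +0.000   -0.067  +0.129  -0.098  -0.006
    132  0.5477   +0.000  +0.040  +0.000  +0.000   +0.047  +0.120  +0.000  +0.000   -0.110  +0.097  -0.387  -0.809


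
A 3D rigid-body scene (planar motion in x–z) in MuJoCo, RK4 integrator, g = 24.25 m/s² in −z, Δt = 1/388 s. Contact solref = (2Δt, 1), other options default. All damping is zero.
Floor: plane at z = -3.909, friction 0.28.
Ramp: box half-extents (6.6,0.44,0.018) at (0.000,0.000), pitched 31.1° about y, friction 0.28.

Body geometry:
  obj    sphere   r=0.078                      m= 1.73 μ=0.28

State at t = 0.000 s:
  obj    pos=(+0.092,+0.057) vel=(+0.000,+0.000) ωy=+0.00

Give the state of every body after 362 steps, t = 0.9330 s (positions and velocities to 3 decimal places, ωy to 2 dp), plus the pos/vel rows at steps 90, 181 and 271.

State at t = 0.9330 s:
  obj    pos=(+3.427,-1.955) vel=(+7.148,-4.312) ωy=+107.01

Key-timestep trajectory:
   step    t(s)  obj.x    obj.z    obj.vx   obj.vz 
     90  0.2320   +0.298  -0.068  +1.777  -1.072
    181  0.4665   +0.926  -0.446  +3.574  -2.156
    271  0.6985   +1.961  -1.071  +5.351  -3.228


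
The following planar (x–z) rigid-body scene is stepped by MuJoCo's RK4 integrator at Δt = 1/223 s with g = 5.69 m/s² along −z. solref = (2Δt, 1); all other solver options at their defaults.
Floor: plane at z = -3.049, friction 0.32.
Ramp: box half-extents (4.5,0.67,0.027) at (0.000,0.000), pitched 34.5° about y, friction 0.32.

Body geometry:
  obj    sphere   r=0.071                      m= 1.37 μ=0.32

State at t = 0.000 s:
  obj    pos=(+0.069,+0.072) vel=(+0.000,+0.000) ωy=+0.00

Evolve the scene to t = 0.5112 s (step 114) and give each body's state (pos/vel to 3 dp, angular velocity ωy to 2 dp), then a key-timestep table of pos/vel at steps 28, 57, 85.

State at t = 0.5112 s:
  obj    pos=(+0.317,-0.099) vel=(+0.970,-0.667) ωy=+16.57

Key-timestep trajectory:
   step    t(s)  obj.x    obj.z    obj.vx   obj.vz 
     28  0.1256   +0.084  +0.061  +0.238  -0.164
     57  0.2556   +0.131  +0.029  +0.485  -0.333
     85  0.3812   +0.207  -0.023  +0.723  -0.497


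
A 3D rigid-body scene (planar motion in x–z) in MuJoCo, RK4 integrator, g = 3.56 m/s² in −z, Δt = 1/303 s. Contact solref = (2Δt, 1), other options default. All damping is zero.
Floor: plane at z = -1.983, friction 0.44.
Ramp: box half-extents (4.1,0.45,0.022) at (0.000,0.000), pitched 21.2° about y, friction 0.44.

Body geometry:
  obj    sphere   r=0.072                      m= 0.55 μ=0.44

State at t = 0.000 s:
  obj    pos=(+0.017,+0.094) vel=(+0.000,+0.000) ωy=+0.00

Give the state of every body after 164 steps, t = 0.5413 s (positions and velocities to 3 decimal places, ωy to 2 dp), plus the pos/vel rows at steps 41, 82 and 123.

State at t = 0.5413 s:
  obj    pos=(+0.143,+0.045) vel=(+0.464,-0.180) ωy=+6.91

Key-timestep trajectory:
   step    t(s)  obj.x    obj.z    obj.vx   obj.vz 
     41  0.1353   +0.025  +0.091  +0.116  -0.045
     82  0.2706   +0.048  +0.082  +0.232  -0.090
    123  0.4059   +0.088  +0.067  +0.348  -0.135


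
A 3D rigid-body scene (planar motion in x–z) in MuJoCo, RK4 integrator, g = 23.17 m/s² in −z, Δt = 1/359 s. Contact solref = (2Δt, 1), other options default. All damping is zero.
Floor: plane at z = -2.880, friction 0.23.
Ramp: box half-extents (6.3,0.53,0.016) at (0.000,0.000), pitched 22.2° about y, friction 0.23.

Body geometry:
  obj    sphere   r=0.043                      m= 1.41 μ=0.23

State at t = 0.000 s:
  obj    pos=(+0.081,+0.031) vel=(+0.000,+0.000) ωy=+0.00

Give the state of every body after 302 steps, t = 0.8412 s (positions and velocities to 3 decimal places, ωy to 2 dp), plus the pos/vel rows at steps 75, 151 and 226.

State at t = 0.8412 s:
  obj    pos=(+2.130,-0.805) vel=(+4.871,-1.988) ωy=+122.32

Key-timestep trajectory:
   step    t(s)  obj.x    obj.z    obj.vx   obj.vz 
     75  0.2089   +0.207  -0.021  +1.210  -0.494
    151  0.4206   +0.593  -0.178  +2.435  -0.994
    226  0.6295   +1.228  -0.438  +3.645  -1.487


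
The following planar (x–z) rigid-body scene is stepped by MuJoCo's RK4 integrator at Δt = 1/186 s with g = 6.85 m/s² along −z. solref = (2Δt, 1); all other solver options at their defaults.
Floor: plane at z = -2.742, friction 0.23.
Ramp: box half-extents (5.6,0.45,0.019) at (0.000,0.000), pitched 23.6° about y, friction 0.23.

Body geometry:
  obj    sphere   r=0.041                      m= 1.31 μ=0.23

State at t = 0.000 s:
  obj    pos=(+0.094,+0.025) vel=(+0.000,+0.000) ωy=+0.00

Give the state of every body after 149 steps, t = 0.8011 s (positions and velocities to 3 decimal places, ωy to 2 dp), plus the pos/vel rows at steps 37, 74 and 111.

State at t = 0.8011 s:
  obj    pos=(+0.670,-0.227) vel=(+1.438,-0.628) ωy=+38.26

Key-timestep trajectory:
   step    t(s)  obj.x    obj.z    obj.vx   obj.vz 
     37  0.1989   +0.129  +0.009  +0.357  -0.156
     74  0.3978   +0.236  -0.038  +0.714  -0.312
    111  0.5968   +0.414  -0.115  +1.071  -0.468


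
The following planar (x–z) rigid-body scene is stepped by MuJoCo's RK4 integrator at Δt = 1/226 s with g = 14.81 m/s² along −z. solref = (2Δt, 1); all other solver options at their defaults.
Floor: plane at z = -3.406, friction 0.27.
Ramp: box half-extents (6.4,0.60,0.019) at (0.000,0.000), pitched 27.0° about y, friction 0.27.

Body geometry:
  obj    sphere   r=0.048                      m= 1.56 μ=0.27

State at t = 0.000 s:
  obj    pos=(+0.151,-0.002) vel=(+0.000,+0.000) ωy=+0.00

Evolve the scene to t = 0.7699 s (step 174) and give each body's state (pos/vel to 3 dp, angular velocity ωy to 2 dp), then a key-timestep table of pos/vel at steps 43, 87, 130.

State at t = 0.7699 s:
  obj    pos=(+1.419,-0.648) vel=(+3.295,-1.679) ωy=+77.02

Key-timestep trajectory:
   step    t(s)  obj.x    obj.z    obj.vx   obj.vz 
     43  0.1903   +0.229  -0.041  +0.814  -0.415
     87  0.3850   +0.468  -0.163  +1.647  -0.839
    130  0.5752   +0.859  -0.363  +2.462  -1.254


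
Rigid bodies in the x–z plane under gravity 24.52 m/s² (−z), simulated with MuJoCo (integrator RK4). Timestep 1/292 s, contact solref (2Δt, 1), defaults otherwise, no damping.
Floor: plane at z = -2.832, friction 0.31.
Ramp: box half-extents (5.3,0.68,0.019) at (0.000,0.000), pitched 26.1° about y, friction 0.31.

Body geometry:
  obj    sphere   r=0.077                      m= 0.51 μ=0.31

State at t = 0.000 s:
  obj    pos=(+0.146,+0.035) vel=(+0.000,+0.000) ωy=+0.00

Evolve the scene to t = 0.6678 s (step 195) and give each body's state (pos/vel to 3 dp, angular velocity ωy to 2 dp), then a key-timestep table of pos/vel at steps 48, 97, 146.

State at t = 0.6678 s:
  obj    pos=(+1.689,-0.721) vel=(+4.621,-2.264) ωy=+66.82

Key-timestep trajectory:
   step    t(s)  obj.x    obj.z    obj.vx   obj.vz 
     48  0.1644   +0.240  -0.011  +1.138  -0.557
     97  0.3322   +0.528  -0.152  +2.299  -1.126
    146  0.5000   +1.011  -0.388  +3.460  -1.695


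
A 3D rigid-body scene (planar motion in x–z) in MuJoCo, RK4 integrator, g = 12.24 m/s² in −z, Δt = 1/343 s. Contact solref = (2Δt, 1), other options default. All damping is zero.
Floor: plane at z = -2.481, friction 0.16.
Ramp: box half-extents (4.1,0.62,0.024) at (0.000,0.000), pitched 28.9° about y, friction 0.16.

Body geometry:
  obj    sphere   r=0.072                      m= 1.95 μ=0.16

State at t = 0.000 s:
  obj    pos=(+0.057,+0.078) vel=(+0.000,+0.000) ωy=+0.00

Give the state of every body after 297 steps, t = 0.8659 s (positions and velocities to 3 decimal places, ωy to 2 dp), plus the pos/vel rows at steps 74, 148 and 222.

State at t = 0.8659 s:
  obj    pos=(+1.444,-0.687) vel=(+3.203,-1.768) ωy=+50.80

Key-timestep trajectory:
   step    t(s)  obj.x    obj.z    obj.vx   obj.vz 
     74  0.2157   +0.143  +0.031  +0.798  -0.441
    148  0.4315   +0.402  -0.112  +1.596  -0.881
    222  0.6472   +0.832  -0.350  +2.394  -1.322


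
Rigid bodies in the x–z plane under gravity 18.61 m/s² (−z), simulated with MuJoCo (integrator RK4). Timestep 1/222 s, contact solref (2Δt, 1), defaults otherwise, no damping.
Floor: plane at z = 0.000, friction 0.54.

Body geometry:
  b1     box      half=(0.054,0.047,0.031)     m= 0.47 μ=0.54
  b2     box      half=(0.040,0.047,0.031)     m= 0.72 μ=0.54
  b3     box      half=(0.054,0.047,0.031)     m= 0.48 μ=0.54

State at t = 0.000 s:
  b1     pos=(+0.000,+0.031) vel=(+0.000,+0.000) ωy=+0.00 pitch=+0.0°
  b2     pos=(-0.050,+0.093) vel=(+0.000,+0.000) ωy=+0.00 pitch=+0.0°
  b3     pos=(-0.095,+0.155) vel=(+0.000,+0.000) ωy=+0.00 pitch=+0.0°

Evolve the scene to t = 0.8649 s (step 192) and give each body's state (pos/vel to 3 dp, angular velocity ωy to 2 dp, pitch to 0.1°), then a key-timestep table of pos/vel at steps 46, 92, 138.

State at t = 0.8649 s:
  b1     pos=(+0.000,+0.031) vel=(+0.000,+0.000) ωy=+0.00 pitch=+0.0°
  b2     pos=(-0.093,+0.040) vel=(+0.000,+0.000) ωy=+0.00 pitch=-90.0°
  b3     pos=(-0.284,+0.031) vel=(+0.000,+0.000) ωy=+0.00 pitch=+180.0°

Key-timestep trajectory:
   step    t(s)  b1.x    b1.z    b1.vx   b1.vz   b2.x    b2.z    b2.vx   b2.vz   b3.x    b3.z    b3.vx   b3.vz 
     46  0.2072   +0.000  +0.031  +0.000  +0.000   -0.091  +0.053  -0.367  -1.137   -0.181  +0.059  -0.657  -0.021
     92  0.4144   +0.000  +0.031  +0.000  +0.000   -0.093  +0.040  +0.000  +0.000   -0.227  +0.062  -0.037  +0.001
    138  0.6216   +0.000  +0.031  +0.000  +0.000   -0.093  +0.040  +0.000  +0.000   -0.238  +0.062  -0.137  -0.039


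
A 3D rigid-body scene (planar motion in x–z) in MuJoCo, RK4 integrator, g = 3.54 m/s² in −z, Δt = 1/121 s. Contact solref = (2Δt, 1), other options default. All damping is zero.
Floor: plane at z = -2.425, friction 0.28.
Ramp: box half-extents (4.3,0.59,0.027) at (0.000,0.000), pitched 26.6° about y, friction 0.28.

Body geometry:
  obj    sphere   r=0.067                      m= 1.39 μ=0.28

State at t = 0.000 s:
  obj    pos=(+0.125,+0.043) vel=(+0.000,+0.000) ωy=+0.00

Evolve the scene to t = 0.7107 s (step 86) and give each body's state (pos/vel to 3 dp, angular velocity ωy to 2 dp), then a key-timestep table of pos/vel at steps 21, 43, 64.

State at t = 0.7107 s:
  obj    pos=(+0.381,-0.085) vel=(+0.720,-0.360) ωy=+12.01

Key-timestep trajectory:
   step    t(s)  obj.x    obj.z    obj.vx   obj.vz 
     21  0.1736   +0.140  +0.035  +0.176  -0.088
     43  0.3554   +0.189  +0.011  +0.360  -0.180
     64  0.5289   +0.267  -0.028  +0.536  -0.268
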